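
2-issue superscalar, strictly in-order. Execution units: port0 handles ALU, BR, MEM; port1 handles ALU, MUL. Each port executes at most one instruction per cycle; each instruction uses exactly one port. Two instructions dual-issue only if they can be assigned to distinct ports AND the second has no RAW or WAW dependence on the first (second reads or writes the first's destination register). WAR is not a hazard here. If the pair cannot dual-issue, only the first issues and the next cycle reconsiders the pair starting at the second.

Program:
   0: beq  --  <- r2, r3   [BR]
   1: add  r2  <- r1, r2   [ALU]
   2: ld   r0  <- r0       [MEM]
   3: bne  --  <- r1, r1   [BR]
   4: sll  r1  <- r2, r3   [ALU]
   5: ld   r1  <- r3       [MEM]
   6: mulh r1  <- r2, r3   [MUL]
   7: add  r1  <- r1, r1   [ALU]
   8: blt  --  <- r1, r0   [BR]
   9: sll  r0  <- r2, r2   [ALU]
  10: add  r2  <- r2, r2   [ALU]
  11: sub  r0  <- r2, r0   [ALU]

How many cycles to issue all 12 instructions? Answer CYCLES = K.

#0 head=0: beq;add i0,i1 dual
#1 head=2: ld i2 no-port MEM/BR
#2 head=3: bne;sll i3,i4 dual
#3 head=5: ld i5 WAW r1
#4 head=6: mulh i6 RAW+WAW r1
#5 head=7: add i7 RAW r1
#6 head=8: blt;sll i8,i9 dual
#7 head=10: add i10 RAW r2
#8 head=11: sub i11 tail

CYCLES = 9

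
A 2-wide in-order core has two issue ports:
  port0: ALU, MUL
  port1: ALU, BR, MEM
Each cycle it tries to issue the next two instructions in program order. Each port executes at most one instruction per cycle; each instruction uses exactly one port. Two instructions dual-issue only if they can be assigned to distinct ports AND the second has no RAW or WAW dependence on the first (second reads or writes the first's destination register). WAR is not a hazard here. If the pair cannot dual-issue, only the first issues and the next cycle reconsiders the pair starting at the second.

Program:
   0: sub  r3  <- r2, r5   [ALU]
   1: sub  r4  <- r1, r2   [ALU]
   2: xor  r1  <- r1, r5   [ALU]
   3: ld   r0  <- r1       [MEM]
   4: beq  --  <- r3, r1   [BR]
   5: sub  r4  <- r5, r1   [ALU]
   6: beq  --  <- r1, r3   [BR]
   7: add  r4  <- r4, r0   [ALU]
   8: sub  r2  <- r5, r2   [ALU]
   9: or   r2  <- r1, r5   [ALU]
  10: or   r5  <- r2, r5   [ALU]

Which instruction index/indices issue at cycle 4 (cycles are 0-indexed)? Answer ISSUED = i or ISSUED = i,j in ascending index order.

ISSUED = 6,7

t=0 i0,i1:sub sub ; pair
t=1 i2:xor ; RAW r1
t=2 i3:ld ; no-port MEM/BR
t=3 i4,i5:beq sub ; pair
t=4 i6,i7:beq add ; pair
t=5 i8:sub ; WAW r2
t=6 i9:or ; RAW r2
t=7 i10:or ; tail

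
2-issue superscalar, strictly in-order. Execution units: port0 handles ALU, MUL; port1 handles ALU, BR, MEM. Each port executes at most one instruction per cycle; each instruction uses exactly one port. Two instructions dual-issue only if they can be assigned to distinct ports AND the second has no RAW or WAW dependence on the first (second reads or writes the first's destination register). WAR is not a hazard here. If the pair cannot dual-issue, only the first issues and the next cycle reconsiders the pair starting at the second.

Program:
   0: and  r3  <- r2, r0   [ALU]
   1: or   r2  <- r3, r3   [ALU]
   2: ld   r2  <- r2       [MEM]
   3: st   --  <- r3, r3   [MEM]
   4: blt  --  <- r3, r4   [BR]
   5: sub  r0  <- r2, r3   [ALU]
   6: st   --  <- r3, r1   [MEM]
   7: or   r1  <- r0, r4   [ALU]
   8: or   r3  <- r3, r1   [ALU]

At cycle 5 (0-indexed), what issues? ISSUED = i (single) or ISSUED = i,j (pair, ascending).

ISSUED = 6,7

  cy0 -> i0 (and.ALU) RAW r3
  cy1 -> i1 (or.ALU) RAW+WAW r2
  cy2 -> i2 (ld.MEM) no-port MEM/MEM
  cy3 -> i3 (st.MEM) no-port MEM/BR
  cy4 -> i4+i5 (blt.BR sub.ALU) dual
  cy5 -> i6+i7 (st.MEM or.ALU) dual
  cy6 -> i8 (or.ALU) tail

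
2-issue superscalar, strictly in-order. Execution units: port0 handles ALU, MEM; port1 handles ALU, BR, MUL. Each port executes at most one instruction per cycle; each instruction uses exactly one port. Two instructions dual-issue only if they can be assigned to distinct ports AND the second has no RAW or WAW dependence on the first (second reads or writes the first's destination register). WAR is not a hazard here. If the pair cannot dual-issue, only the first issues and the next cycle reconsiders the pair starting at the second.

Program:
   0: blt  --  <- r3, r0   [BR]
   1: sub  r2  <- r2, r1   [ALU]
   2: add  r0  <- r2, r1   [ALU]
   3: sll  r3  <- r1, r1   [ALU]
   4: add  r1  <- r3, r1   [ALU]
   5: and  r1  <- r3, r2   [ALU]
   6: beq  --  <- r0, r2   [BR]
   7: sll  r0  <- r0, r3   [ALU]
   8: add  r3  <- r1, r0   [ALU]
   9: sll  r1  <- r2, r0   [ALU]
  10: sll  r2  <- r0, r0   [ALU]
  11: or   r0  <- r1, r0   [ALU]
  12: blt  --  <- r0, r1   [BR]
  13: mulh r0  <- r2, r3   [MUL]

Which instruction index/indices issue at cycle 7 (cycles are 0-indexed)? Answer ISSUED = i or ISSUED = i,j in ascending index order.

ISSUED = 12

  cy0 -> i0+i1 (blt;sub) dual
  cy1 -> i2+i3 (add;sll) dual
  cy2 -> i4 (add) WAW r1
  cy3 -> i5+i6 (and;beq) dual
  cy4 -> i7 (sll) RAW r0
  cy5 -> i8+i9 (add;sll) dual
  cy6 -> i10+i11 (sll;or) dual
  cy7 -> i12 (blt) no-port BR/MUL
  cy8 -> i13 (mulh) tail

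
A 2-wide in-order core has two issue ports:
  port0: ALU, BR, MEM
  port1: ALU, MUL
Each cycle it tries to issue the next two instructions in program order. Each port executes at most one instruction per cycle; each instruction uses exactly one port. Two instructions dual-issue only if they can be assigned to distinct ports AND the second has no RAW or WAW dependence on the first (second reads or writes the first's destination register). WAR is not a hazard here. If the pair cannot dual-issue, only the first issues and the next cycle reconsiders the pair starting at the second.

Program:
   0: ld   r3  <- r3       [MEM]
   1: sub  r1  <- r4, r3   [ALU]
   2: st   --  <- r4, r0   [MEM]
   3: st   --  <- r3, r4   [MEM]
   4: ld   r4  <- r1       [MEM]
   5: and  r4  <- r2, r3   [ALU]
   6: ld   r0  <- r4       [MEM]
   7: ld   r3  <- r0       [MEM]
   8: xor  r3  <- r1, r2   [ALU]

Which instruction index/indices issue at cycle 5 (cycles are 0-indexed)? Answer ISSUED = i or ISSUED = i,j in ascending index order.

0. ld.MEM @i0  | RAW r3
1. sub.ALU st.MEM @i1,i2  | dual
2. st.MEM @i3  | no-port MEM/MEM
3. ld.MEM @i4  | WAW r4
4. and.ALU @i5  | RAW r4
5. ld.MEM @i6  | no-port MEM/MEM
6. ld.MEM @i7  | WAW r3
7. xor.ALU @i8  | tail

ISSUED = 6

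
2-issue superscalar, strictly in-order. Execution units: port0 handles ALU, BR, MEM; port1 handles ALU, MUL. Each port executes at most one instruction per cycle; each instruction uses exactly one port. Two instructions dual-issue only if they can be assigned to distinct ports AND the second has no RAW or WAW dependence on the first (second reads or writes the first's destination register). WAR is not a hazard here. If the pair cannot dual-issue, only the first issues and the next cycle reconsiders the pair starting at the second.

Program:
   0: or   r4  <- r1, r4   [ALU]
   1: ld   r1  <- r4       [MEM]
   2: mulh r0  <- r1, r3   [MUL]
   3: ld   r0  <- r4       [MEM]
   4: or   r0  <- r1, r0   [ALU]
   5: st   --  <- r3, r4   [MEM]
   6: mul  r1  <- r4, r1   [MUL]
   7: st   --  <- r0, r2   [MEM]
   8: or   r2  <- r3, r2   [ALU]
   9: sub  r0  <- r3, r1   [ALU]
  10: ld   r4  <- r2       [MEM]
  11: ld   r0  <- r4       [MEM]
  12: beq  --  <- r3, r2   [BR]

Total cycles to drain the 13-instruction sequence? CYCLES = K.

#0 head=0: or.ALU i0 RAW r4
#1 head=1: ld.MEM i1 RAW r1
#2 head=2: mulh.MUL i2 WAW r0
#3 head=3: ld.MEM i3 RAW+WAW r0
#4 head=4: or.ALU+st.MEM i4+i5 dual
#5 head=6: mul.MUL+st.MEM i6+i7 dual
#6 head=8: or.ALU+sub.ALU i8+i9 dual
#7 head=10: ld.MEM i10 no-port MEM/MEM
#8 head=11: ld.MEM i11 no-port MEM/BR
#9 head=12: beq.BR i12 tail

CYCLES = 10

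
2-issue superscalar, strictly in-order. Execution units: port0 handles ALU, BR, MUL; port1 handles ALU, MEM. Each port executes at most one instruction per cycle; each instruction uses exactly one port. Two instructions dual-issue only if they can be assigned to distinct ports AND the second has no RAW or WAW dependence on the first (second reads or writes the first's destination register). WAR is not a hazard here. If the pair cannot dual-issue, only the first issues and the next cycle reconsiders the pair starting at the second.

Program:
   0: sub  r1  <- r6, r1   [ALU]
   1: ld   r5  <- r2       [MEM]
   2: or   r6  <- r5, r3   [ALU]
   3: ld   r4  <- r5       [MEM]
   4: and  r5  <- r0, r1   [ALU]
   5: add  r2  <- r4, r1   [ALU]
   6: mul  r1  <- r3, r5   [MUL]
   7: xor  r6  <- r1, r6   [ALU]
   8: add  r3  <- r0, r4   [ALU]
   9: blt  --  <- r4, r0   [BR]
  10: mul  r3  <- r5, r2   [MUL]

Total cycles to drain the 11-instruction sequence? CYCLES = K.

CYCLES = 7

t=0 i0&i1:sub ld ; 2-wide
t=1 i2&i3:or ld ; 2-wide
t=2 i4&i5:and add ; 2-wide
t=3 i6:mul ; RAW r1
t=4 i7&i8:xor add ; 2-wide
t=5 i9:blt ; no-port BR/MUL
t=6 i10:mul ; tail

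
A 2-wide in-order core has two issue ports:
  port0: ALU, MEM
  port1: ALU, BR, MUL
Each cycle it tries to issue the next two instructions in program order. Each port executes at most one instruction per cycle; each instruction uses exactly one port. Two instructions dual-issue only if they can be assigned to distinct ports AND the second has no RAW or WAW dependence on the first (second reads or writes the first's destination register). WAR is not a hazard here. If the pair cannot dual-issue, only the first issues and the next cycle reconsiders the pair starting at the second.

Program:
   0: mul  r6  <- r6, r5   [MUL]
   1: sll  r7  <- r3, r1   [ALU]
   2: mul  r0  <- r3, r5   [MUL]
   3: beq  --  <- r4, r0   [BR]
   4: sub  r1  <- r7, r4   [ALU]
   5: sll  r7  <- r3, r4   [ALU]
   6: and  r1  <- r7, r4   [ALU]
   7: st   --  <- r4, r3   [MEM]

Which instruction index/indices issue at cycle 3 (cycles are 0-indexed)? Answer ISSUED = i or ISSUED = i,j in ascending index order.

ISSUED = 5

t=0 i0,i1:mul;sll ; dual
t=1 i2:mul ; no-port MUL/BR
t=2 i3,i4:beq;sub ; dual
t=3 i5:sll ; RAW r7
t=4 i6,i7:and;st ; dual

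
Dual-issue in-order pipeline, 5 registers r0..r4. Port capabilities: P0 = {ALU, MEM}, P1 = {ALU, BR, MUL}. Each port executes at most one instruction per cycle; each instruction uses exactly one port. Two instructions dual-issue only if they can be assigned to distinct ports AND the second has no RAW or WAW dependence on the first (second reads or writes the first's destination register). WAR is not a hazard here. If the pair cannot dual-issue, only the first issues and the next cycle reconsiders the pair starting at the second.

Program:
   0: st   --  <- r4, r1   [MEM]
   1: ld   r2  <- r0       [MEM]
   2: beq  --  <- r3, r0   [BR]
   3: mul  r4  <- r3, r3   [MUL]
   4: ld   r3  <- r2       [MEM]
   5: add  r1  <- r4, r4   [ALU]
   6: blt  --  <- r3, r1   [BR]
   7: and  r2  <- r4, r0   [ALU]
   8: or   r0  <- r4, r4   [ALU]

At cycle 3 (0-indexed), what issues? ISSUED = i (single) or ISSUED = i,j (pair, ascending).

0. st @i0  | no-port MEM/MEM
1. ld;beq @i1+i2  | dual
2. mul;ld @i3+i4  | dual
3. add @i5  | RAW r1
4. blt;and @i6+i7  | dual
5. or @i8  | tail

ISSUED = 5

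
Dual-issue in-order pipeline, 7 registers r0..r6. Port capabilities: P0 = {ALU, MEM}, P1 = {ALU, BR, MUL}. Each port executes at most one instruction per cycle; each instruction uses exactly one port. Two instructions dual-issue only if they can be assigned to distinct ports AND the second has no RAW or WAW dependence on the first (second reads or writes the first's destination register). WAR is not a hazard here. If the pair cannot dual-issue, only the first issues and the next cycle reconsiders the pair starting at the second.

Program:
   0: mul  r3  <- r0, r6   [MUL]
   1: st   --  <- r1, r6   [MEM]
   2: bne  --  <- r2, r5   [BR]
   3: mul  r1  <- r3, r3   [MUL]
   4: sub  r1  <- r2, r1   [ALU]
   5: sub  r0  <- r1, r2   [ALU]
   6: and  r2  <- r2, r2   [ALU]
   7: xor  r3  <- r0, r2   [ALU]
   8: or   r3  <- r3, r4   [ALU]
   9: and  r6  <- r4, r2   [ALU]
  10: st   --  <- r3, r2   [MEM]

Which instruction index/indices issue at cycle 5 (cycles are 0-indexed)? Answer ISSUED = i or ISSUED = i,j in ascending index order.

t=0 i0/i1:mul.MUL;st.MEM ; 2-wide
t=1 i2:bne.BR ; no-port BR/MUL
t=2 i3:mul.MUL ; RAW+WAW r1
t=3 i4:sub.ALU ; RAW r1
t=4 i5/i6:sub.ALU;and.ALU ; 2-wide
t=5 i7:xor.ALU ; RAW+WAW r3
t=6 i8/i9:or.ALU;and.ALU ; 2-wide
t=7 i10:st.MEM ; tail

ISSUED = 7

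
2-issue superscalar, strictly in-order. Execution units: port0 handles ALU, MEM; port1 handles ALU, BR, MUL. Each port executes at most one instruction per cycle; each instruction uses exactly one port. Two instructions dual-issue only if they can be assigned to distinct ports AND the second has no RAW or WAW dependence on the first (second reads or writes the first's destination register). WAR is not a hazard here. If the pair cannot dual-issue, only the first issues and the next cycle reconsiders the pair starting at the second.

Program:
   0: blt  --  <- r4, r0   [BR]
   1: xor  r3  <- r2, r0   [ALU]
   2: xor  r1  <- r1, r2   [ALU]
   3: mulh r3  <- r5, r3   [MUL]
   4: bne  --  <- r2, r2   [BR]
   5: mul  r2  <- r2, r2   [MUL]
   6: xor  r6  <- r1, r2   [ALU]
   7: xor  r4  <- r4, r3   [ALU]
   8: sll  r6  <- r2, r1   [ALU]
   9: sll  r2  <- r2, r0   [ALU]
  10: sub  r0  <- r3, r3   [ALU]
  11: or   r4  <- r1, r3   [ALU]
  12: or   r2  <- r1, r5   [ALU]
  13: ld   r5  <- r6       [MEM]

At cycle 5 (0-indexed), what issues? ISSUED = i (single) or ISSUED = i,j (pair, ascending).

t=0 i0+i1:blt;xor ; 2-wide
t=1 i2+i3:xor;mulh ; 2-wide
t=2 i4:bne ; no-port BR/MUL
t=3 i5:mul ; RAW r2
t=4 i6+i7:xor;xor ; 2-wide
t=5 i8+i9:sll;sll ; 2-wide
t=6 i10+i11:sub;or ; 2-wide
t=7 i12+i13:or;ld ; 2-wide

ISSUED = 8,9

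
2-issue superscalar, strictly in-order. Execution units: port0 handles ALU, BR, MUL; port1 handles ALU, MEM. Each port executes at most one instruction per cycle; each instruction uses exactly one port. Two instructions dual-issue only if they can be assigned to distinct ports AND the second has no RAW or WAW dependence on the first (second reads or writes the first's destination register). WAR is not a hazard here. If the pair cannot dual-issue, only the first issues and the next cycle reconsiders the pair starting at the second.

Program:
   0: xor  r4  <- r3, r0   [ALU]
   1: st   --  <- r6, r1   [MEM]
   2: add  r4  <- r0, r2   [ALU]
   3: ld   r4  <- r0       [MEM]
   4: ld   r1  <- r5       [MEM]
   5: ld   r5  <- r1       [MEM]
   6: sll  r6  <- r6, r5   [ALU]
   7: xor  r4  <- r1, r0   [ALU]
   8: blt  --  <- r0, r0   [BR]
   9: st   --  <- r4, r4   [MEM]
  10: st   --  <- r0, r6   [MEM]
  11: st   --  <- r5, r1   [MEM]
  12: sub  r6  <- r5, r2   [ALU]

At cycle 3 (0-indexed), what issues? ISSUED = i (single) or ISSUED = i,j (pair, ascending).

ISSUED = 4

t=0 i0+i1:xor st ; dual
t=1 i2:add ; WAW r4
t=2 i3:ld ; no-port MEM/MEM
t=3 i4:ld ; no-port MEM/MEM
t=4 i5:ld ; RAW r5
t=5 i6+i7:sll xor ; dual
t=6 i8+i9:blt st ; dual
t=7 i10:st ; no-port MEM/MEM
t=8 i11+i12:st sub ; dual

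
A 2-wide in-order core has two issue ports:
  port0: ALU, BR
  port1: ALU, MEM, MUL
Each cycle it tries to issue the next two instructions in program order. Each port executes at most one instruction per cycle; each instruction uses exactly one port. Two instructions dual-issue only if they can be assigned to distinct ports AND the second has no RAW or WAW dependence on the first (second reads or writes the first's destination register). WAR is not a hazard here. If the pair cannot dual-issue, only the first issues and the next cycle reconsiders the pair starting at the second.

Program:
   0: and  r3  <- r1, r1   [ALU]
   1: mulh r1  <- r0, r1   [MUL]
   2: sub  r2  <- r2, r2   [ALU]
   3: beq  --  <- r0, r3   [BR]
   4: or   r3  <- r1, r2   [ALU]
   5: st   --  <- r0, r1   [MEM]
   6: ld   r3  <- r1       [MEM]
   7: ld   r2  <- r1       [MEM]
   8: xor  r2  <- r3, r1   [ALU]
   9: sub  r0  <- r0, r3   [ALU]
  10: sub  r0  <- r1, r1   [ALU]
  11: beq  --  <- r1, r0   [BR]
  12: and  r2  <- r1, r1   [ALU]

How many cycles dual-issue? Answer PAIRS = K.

PAIRS = 5

#0 head=0: and mulh i0&i1 2-wide
#1 head=2: sub beq i2&i3 2-wide
#2 head=4: or st i4&i5 2-wide
#3 head=6: ld i6 no-port MEM/MEM
#4 head=7: ld i7 WAW r2
#5 head=8: xor sub i8&i9 2-wide
#6 head=10: sub i10 RAW r0
#7 head=11: beq and i11&i12 2-wide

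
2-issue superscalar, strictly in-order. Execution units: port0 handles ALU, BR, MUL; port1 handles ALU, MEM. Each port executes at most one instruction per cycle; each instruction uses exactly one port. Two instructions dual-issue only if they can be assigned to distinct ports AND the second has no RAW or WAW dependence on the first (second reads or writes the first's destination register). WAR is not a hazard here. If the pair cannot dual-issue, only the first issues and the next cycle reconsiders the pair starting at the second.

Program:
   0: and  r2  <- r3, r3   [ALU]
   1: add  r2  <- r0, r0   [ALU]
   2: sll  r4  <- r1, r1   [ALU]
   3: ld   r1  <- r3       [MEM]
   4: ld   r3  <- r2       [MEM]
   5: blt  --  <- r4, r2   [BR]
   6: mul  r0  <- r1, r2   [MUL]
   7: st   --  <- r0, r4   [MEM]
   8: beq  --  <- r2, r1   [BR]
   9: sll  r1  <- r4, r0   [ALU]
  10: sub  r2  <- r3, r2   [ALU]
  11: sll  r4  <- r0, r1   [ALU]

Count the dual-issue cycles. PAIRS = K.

PAIRS = 4

0. and.ALU @i0  | WAW r2
1. add.ALU+sll.ALU @i1+i2  | dual
2. ld.MEM @i3  | no-port MEM/MEM
3. ld.MEM+blt.BR @i4+i5  | dual
4. mul.MUL @i6  | RAW r0
5. st.MEM+beq.BR @i7+i8  | dual
6. sll.ALU+sub.ALU @i9+i10  | dual
7. sll.ALU @i11  | tail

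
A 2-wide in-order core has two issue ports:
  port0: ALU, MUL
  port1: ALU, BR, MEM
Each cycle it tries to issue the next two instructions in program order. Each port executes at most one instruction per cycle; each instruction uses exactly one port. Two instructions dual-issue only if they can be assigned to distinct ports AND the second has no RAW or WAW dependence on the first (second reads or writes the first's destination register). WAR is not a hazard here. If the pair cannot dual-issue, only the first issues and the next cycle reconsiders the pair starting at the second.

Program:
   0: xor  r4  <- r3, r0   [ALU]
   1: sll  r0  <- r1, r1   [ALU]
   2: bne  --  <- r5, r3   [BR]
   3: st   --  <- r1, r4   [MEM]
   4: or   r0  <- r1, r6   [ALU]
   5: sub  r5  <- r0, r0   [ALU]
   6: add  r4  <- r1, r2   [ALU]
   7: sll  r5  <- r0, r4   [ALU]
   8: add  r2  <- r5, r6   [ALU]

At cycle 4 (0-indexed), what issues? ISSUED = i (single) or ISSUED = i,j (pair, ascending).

  cy0 -> i0,i1 (xor/sll) 2-wide
  cy1 -> i2 (bne) no-port BR/MEM
  cy2 -> i3,i4 (st/or) 2-wide
  cy3 -> i5,i6 (sub/add) 2-wide
  cy4 -> i7 (sll) RAW r5
  cy5 -> i8 (add) tail

ISSUED = 7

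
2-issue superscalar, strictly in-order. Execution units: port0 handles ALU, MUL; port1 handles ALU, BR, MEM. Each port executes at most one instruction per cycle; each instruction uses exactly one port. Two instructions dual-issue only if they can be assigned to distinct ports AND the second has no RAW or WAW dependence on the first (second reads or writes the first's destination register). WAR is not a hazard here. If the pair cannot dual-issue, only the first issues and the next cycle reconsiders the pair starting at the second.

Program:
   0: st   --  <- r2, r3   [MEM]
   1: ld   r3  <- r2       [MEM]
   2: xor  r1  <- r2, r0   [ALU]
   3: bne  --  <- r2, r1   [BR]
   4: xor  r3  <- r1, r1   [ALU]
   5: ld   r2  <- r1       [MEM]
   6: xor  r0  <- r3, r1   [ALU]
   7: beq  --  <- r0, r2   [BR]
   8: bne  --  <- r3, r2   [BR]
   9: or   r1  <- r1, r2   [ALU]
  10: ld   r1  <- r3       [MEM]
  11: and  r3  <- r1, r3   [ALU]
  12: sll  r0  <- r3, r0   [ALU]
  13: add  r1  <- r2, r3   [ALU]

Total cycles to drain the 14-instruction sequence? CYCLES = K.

0. st.MEM @i0  | no-port MEM/MEM
1. ld.MEM;xor.ALU @i1+i2  | pair
2. bne.BR;xor.ALU @i3+i4  | pair
3. ld.MEM;xor.ALU @i5+i6  | pair
4. beq.BR @i7  | no-port BR/BR
5. bne.BR;or.ALU @i8+i9  | pair
6. ld.MEM @i10  | RAW r1
7. and.ALU @i11  | RAW r3
8. sll.ALU;add.ALU @i12+i13  | pair

CYCLES = 9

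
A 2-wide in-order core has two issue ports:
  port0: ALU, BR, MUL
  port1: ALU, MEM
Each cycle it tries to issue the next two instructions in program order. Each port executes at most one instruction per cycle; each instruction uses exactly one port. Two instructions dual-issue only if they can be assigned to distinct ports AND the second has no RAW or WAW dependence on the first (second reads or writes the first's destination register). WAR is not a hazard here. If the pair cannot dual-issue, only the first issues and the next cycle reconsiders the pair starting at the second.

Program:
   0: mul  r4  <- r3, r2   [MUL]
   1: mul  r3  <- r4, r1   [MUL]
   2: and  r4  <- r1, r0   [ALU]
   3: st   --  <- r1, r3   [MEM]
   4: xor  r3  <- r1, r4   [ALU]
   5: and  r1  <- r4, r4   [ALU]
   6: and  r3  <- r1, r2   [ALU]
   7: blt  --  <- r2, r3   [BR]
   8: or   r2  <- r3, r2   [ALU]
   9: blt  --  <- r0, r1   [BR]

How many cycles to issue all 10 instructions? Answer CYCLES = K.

c0: i0 mul.MUL  no-port MUL/MUL
c1: i1,i2 mul.MUL+and.ALU  2-wide
c2: i3,i4 st.MEM+xor.ALU  2-wide
c3: i5 and.ALU  RAW r1
c4: i6 and.ALU  RAW r3
c5: i7,i8 blt.BR+or.ALU  2-wide
c6: i9 blt.BR  tail

CYCLES = 7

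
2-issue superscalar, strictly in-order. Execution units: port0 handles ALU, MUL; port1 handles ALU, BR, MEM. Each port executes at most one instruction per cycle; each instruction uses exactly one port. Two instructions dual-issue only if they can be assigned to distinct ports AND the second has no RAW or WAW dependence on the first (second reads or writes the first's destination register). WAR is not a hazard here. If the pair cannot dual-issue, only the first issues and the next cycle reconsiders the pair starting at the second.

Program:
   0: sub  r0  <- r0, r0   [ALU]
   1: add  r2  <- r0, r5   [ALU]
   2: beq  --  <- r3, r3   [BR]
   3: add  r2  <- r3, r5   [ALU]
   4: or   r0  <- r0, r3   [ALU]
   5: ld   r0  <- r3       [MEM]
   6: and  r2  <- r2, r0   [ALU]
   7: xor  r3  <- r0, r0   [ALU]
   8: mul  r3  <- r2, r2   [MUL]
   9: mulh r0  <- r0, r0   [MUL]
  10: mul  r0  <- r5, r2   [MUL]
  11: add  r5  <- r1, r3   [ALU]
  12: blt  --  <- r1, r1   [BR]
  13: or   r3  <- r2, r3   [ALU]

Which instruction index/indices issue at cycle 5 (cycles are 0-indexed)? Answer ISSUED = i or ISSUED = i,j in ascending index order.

ISSUED = 8

  cy0 -> i0 (sub.ALU) RAW r0
  cy1 -> i1+i2 (add.ALU;beq.BR) dual
  cy2 -> i3+i4 (add.ALU;or.ALU) dual
  cy3 -> i5 (ld.MEM) RAW r0
  cy4 -> i6+i7 (and.ALU;xor.ALU) dual
  cy5 -> i8 (mul.MUL) no-port MUL/MUL
  cy6 -> i9 (mulh.MUL) no-port MUL/MUL
  cy7 -> i10+i11 (mul.MUL;add.ALU) dual
  cy8 -> i12+i13 (blt.BR;or.ALU) dual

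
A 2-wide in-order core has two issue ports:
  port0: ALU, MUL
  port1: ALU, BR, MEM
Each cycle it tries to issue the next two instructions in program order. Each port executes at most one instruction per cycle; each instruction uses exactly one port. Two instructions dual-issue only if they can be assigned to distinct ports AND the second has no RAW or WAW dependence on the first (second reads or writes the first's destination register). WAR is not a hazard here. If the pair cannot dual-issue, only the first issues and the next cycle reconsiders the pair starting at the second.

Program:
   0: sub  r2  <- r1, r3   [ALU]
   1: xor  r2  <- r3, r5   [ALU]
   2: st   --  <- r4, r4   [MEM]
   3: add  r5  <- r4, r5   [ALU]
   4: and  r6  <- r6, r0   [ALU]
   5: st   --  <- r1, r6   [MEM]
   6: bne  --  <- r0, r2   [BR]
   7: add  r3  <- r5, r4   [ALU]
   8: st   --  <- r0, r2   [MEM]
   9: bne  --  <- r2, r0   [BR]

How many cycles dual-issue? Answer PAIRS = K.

PAIRS = 3

#0 head=0: sub.ALU i0 WAW r2
#1 head=1: xor.ALU/st.MEM i1&i2 pair
#2 head=3: add.ALU/and.ALU i3&i4 pair
#3 head=5: st.MEM i5 no-port MEM/BR
#4 head=6: bne.BR/add.ALU i6&i7 pair
#5 head=8: st.MEM i8 no-port MEM/BR
#6 head=9: bne.BR i9 tail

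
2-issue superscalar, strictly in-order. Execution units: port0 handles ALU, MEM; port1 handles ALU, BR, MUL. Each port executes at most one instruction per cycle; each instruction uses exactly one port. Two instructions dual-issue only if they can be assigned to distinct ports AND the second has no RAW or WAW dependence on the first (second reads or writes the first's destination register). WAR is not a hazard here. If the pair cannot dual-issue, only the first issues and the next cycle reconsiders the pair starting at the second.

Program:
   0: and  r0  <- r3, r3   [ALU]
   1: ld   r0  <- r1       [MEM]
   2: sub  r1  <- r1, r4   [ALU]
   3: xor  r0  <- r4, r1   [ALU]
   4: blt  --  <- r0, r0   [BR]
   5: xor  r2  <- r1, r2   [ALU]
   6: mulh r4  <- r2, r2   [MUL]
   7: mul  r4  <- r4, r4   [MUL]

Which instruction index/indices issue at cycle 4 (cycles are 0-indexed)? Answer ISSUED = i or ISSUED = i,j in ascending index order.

ISSUED = 6

0. and.ALU @i0  | WAW r0
1. ld.MEM;sub.ALU @i1,i2  | 2-wide
2. xor.ALU @i3  | RAW r0
3. blt.BR;xor.ALU @i4,i5  | 2-wide
4. mulh.MUL @i6  | no-port MUL/MUL
5. mul.MUL @i7  | tail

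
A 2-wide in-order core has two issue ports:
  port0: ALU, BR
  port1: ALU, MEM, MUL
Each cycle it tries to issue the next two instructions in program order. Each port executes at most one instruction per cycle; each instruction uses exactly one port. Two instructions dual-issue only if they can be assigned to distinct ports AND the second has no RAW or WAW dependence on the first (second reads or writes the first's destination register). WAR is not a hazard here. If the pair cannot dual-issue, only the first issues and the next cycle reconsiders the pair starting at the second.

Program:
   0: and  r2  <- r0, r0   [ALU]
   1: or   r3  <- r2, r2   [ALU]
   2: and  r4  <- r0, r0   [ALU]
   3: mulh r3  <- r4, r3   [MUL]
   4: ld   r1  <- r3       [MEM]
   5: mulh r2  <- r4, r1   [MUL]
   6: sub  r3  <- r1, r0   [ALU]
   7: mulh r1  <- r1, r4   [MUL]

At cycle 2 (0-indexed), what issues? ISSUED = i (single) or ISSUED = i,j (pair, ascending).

ISSUED = 3

[0] i0  and  -- RAW r2
[1] i1/i2  or/and  -- 2-wide
[2] i3  mulh  -- no-port MUL/MEM
[3] i4  ld  -- no-port MEM/MUL
[4] i5/i6  mulh/sub  -- 2-wide
[5] i7  mulh  -- tail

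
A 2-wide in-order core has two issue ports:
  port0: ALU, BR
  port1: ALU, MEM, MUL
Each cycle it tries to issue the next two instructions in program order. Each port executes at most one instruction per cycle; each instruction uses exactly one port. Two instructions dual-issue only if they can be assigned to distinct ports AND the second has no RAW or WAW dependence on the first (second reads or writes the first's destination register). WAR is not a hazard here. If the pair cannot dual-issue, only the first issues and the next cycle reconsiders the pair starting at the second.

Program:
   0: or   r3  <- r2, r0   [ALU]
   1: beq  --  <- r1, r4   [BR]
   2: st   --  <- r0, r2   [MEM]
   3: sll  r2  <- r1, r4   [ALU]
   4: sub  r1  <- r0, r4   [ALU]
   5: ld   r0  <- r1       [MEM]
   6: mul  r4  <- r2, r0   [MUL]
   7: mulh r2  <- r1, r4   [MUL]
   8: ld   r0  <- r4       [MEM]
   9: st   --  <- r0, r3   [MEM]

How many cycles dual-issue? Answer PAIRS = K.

t=0 i0+i1:or/beq ; dual
t=1 i2+i3:st/sll ; dual
t=2 i4:sub ; RAW r1
t=3 i5:ld ; no-port MEM/MUL
t=4 i6:mul ; no-port MUL/MUL
t=5 i7:mulh ; no-port MUL/MEM
t=6 i8:ld ; no-port MEM/MEM
t=7 i9:st ; tail

PAIRS = 2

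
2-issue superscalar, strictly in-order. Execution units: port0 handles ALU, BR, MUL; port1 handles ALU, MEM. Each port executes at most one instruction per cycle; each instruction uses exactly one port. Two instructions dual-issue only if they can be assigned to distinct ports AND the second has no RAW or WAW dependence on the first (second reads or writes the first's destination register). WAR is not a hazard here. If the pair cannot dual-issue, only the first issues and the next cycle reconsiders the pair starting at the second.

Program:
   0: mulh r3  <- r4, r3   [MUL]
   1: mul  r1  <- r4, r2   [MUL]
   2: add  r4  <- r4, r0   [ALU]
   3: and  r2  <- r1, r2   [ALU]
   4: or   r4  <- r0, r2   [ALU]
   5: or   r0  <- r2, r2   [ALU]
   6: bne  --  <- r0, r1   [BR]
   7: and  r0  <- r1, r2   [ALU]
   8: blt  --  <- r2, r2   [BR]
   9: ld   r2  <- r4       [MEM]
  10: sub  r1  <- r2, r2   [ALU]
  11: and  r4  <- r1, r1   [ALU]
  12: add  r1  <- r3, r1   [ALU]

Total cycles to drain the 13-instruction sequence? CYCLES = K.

[0] i0  mulh  -- no-port MUL/MUL
[1] i1/i2  mul add  -- dual
[2] i3  and  -- RAW r2
[3] i4/i5  or or  -- dual
[4] i6/i7  bne and  -- dual
[5] i8/i9  blt ld  -- dual
[6] i10  sub  -- RAW r1
[7] i11/i12  and add  -- dual

CYCLES = 8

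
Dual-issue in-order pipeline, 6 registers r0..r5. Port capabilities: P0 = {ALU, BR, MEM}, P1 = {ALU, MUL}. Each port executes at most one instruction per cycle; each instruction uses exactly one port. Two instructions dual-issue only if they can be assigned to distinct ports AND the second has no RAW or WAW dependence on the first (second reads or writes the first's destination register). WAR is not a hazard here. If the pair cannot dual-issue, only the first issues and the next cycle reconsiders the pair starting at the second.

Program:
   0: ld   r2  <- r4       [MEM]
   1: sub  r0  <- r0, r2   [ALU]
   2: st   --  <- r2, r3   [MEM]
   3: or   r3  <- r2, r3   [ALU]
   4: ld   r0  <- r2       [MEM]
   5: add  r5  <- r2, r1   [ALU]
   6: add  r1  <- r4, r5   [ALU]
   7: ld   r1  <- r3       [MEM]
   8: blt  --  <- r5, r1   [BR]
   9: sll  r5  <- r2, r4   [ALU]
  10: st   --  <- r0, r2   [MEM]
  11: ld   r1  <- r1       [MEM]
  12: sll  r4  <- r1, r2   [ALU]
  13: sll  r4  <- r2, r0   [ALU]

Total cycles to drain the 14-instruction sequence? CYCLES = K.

CYCLES = 11

#0 head=0: ld.MEM i0 RAW r2
#1 head=1: sub.ALU/st.MEM i1/i2 pair
#2 head=3: or.ALU/ld.MEM i3/i4 pair
#3 head=5: add.ALU i5 RAW r5
#4 head=6: add.ALU i6 WAW r1
#5 head=7: ld.MEM i7 no-port MEM/BR
#6 head=8: blt.BR/sll.ALU i8/i9 pair
#7 head=10: st.MEM i10 no-port MEM/MEM
#8 head=11: ld.MEM i11 RAW r1
#9 head=12: sll.ALU i12 WAW r4
#10 head=13: sll.ALU i13 tail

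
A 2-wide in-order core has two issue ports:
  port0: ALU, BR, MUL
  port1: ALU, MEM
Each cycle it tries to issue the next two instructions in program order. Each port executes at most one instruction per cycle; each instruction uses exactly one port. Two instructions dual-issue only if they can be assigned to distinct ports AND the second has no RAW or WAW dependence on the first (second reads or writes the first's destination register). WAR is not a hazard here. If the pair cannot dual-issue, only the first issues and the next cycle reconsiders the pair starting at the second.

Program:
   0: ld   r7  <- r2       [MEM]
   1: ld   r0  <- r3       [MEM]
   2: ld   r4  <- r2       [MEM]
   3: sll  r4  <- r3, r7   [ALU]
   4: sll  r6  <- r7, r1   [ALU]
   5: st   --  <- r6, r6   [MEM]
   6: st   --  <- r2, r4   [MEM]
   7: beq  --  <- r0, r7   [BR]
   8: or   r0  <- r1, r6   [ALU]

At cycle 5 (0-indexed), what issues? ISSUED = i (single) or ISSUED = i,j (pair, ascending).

c0: i0 ld.MEM  no-port MEM/MEM
c1: i1 ld.MEM  no-port MEM/MEM
c2: i2 ld.MEM  WAW r4
c3: i3&i4 sll.ALU;sll.ALU  dual
c4: i5 st.MEM  no-port MEM/MEM
c5: i6&i7 st.MEM;beq.BR  dual
c6: i8 or.ALU  tail

ISSUED = 6,7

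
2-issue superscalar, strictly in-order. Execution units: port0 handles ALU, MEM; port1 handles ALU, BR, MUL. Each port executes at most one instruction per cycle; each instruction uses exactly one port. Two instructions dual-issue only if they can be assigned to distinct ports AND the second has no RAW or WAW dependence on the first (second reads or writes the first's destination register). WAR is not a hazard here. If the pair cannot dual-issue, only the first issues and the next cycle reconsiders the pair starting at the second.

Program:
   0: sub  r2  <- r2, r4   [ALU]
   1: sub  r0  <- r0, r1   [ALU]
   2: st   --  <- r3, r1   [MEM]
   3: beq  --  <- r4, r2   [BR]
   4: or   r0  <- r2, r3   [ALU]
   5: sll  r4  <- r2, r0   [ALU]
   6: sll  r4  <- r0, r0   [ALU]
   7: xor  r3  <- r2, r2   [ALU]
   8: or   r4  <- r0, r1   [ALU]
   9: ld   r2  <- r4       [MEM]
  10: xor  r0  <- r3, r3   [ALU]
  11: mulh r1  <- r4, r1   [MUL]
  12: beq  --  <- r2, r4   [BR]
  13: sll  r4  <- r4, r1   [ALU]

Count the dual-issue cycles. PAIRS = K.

PAIRS = 5

[0] i0,i1  sub;sub  -- 2-wide
[1] i2,i3  st;beq  -- 2-wide
[2] i4  or  -- RAW r0
[3] i5  sll  -- WAW r4
[4] i6,i7  sll;xor  -- 2-wide
[5] i8  or  -- RAW r4
[6] i9,i10  ld;xor  -- 2-wide
[7] i11  mulh  -- no-port MUL/BR
[8] i12,i13  beq;sll  -- 2-wide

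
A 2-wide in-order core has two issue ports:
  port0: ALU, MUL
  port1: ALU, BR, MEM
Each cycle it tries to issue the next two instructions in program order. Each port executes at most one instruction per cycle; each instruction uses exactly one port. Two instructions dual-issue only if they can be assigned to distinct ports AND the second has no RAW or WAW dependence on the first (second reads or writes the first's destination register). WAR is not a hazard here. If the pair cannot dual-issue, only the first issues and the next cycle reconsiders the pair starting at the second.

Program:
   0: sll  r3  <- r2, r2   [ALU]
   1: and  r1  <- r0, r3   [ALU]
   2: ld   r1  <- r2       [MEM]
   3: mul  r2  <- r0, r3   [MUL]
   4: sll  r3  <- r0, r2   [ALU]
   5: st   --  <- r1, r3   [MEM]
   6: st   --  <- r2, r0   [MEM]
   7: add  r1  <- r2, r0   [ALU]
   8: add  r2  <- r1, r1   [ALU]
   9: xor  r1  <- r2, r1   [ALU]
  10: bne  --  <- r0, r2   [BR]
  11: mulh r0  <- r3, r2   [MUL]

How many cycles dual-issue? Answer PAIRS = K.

PAIRS = 3

  cy0 -> i0 (sll.ALU) RAW r3
  cy1 -> i1 (and.ALU) WAW r1
  cy2 -> i2&i3 (ld.MEM;mul.MUL) pair
  cy3 -> i4 (sll.ALU) RAW r3
  cy4 -> i5 (st.MEM) no-port MEM/MEM
  cy5 -> i6&i7 (st.MEM;add.ALU) pair
  cy6 -> i8 (add.ALU) RAW r2
  cy7 -> i9&i10 (xor.ALU;bne.BR) pair
  cy8 -> i11 (mulh.MUL) tail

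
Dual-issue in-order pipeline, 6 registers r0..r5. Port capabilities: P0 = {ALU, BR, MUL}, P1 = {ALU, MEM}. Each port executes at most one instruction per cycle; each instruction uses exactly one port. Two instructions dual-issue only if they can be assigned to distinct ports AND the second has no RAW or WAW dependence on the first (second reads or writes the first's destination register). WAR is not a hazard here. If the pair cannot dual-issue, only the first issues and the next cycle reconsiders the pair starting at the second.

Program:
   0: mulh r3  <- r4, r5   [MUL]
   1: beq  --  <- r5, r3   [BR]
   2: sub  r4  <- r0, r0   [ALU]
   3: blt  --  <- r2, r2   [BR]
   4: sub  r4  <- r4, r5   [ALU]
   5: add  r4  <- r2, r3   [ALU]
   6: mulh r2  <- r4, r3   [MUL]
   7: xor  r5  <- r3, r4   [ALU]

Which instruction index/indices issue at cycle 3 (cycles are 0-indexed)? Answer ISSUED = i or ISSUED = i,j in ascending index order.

ISSUED = 5

c0: i0 mulh  no-port MUL/BR
c1: i1+i2 beq+sub  pair
c2: i3+i4 blt+sub  pair
c3: i5 add  RAW r4
c4: i6+i7 mulh+xor  pair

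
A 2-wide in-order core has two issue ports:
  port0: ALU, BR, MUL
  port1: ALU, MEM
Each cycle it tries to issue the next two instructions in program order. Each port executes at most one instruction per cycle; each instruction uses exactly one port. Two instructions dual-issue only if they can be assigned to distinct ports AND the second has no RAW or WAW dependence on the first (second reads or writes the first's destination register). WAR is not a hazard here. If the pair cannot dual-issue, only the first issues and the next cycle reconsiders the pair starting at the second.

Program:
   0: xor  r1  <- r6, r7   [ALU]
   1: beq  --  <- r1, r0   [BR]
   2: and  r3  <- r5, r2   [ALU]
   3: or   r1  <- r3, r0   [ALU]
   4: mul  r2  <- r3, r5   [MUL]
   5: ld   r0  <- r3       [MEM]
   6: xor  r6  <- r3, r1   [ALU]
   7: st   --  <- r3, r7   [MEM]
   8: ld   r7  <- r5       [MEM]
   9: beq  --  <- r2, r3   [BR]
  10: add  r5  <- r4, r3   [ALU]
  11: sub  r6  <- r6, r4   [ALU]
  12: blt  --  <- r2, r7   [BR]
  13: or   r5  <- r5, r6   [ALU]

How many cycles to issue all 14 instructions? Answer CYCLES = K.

t=0 i0:xor ; RAW r1
t=1 i1,i2:beq+and ; 2-wide
t=2 i3,i4:or+mul ; 2-wide
t=3 i5,i6:ld+xor ; 2-wide
t=4 i7:st ; no-port MEM/MEM
t=5 i8,i9:ld+beq ; 2-wide
t=6 i10,i11:add+sub ; 2-wide
t=7 i12,i13:blt+or ; 2-wide

CYCLES = 8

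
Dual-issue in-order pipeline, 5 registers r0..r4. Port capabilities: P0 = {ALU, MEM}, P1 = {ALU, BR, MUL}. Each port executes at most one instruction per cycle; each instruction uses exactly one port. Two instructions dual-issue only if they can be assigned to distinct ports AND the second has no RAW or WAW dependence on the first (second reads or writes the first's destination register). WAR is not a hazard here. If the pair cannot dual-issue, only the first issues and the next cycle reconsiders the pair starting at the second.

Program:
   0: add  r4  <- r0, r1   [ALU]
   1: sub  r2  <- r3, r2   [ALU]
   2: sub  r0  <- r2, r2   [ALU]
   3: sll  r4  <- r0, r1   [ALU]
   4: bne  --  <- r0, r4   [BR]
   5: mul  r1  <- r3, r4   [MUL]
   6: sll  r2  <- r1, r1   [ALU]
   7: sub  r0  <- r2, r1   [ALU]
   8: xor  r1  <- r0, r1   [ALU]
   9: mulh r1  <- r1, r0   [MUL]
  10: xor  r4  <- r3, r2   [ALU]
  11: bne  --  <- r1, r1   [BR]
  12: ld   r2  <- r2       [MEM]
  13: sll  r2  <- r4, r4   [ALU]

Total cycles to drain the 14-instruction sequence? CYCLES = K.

c0: i0/i1 add;sub  pair
c1: i2 sub  RAW r0
c2: i3 sll  RAW r4
c3: i4 bne  no-port BR/MUL
c4: i5 mul  RAW r1
c5: i6 sll  RAW r2
c6: i7 sub  RAW r0
c7: i8 xor  RAW+WAW r1
c8: i9/i10 mulh;xor  pair
c9: i11/i12 bne;ld  pair
c10: i13 sll  tail

CYCLES = 11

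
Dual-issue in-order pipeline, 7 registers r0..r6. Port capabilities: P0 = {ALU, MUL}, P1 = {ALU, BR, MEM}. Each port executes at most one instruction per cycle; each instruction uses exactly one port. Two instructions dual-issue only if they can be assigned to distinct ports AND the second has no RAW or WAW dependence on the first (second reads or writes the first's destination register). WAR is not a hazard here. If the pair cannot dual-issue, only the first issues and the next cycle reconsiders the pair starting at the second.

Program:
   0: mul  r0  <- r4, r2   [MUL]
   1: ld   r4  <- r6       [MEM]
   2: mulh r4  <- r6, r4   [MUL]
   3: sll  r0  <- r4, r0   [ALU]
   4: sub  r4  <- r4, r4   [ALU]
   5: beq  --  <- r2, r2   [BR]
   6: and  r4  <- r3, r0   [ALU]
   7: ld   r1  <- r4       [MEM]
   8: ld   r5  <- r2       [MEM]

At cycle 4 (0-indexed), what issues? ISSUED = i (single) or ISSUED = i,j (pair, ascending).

t=0 i0,i1:mul;ld ; pair
t=1 i2:mulh ; RAW r4
t=2 i3,i4:sll;sub ; pair
t=3 i5,i6:beq;and ; pair
t=4 i7:ld ; no-port MEM/MEM
t=5 i8:ld ; tail

ISSUED = 7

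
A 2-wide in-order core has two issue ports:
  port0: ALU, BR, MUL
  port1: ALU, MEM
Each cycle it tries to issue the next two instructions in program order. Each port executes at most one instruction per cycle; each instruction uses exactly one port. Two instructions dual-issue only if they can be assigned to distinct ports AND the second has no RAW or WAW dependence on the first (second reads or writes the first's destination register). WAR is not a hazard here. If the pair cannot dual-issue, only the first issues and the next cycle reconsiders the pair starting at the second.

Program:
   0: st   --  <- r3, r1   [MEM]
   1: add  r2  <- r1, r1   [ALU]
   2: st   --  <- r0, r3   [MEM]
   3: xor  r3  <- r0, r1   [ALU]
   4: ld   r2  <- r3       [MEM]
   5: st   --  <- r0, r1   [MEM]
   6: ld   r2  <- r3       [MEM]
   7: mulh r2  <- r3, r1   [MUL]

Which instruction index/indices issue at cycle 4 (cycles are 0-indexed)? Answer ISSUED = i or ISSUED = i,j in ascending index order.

t=0 i0&i1:st.MEM;add.ALU ; 2-wide
t=1 i2&i3:st.MEM;xor.ALU ; 2-wide
t=2 i4:ld.MEM ; no-port MEM/MEM
t=3 i5:st.MEM ; no-port MEM/MEM
t=4 i6:ld.MEM ; WAW r2
t=5 i7:mulh.MUL ; tail

ISSUED = 6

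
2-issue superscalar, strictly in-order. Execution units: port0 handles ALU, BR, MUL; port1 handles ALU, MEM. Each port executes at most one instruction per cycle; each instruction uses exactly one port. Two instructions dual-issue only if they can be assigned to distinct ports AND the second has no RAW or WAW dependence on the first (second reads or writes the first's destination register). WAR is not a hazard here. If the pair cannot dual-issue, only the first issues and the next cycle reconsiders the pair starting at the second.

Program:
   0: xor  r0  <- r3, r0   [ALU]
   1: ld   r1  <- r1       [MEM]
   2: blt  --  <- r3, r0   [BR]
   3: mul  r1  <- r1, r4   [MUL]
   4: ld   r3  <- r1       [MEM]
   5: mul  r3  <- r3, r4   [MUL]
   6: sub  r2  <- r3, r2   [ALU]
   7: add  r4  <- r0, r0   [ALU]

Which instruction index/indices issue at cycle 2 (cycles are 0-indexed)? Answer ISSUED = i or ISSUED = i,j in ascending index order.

c0: i0/i1 xor.ALU+ld.MEM  pair
c1: i2 blt.BR  no-port BR/MUL
c2: i3 mul.MUL  RAW r1
c3: i4 ld.MEM  RAW+WAW r3
c4: i5 mul.MUL  RAW r3
c5: i6/i7 sub.ALU+add.ALU  pair

ISSUED = 3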